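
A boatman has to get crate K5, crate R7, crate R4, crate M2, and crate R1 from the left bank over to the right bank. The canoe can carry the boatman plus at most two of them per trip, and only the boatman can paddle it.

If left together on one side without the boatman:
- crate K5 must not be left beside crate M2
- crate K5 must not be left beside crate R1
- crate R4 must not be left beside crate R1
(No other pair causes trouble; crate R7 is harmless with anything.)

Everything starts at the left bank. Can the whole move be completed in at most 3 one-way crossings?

Counting alone: the boatman can take at most 2 across per trip to the right bank, so moving all 5 needs at least 3 loaded trips out, with a return between consecutive ones — at least 5 crossings.
Since 3 < 5, 3 crossings cannot be enough. (The shortest complete plan in fact takes 5:)
1. Boatman goes to the right bank with crate K5 and crate R4.
2. Boatman goes back to the left bank alone.
3. Boatman goes to the right bank with crate R7.
4. Boatman goes back to the left bank alone.
5. Boatman goes to the right bank with crate M2 and crate R1.

No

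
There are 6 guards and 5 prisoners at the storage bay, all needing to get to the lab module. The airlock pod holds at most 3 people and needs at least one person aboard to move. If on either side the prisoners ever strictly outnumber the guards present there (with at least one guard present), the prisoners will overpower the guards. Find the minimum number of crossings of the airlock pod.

Counting alone: each trip to the lab module takes at most 3 across and each return brings at least 1 back, so after t trips out (and t−1 returns) at most 3t − (t−1) of the 11 are across; that first reaches 11 at t = 5, so at least 9 crossings are needed.
The plan below uses exactly 9 crossings, so it is optimal:
1. 3 prisoners → the lab module.  (the storage bay: 6G 2P; the lab module: 0G 3P)
2. 1 prisoner ← the storage bay.  (the storage bay: 6G 3P; the lab module: 0G 2P)
3. 3 guards → the lab module.  (the storage bay: 3G 3P; the lab module: 3G 2P)
4. 1 guard ← the storage bay.  (the storage bay: 4G 3P; the lab module: 2G 2P)
5. 2 guards and 1 prisoner → the lab module.  (the storage bay: 2G 2P; the lab module: 4G 3P)
6. 1 guard ← the storage bay.  (the storage bay: 3G 2P; the lab module: 3G 3P)
7. 2 guards and 1 prisoner → the lab module.  (the storage bay: 1G 1P; the lab module: 5G 4P)
8. 1 guard ← the storage bay.  (the storage bay: 2G 1P; the lab module: 4G 4P)
9. 2 guards and 1 prisoner → the lab module.  (the storage bay: 0G 0P; the lab module: 6G 5P)

9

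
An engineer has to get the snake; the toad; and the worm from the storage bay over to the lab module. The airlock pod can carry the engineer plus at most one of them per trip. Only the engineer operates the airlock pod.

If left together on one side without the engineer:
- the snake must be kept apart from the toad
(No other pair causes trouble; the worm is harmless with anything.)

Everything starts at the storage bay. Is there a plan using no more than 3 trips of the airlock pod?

No

Counting alone: the engineer can take at most 1 across per trip to the lab module, so moving all 3 needs at least 3 loaded trips out, with a return between consecutive ones — at least 5 crossings.
Since 3 < 5, 3 crossings cannot be enough. (The shortest complete plan in fact takes 5:)
1. Engineer goes to the lab module with the snake.  [the storage bay: the toad, the worm | the lab module: the snake]
2. Engineer goes back to the storage bay alone.  [the storage bay: the toad, the worm | the lab module: the snake]
3. Engineer goes to the lab module with the worm.  [the storage bay: the toad | the lab module: the snake, the worm]
4. Engineer goes back to the storage bay alone.  [the storage bay: the toad | the lab module: the snake, the worm]
5. Engineer goes to the lab module with the toad.  [the storage bay: — | the lab module: the snake, the toad, the worm]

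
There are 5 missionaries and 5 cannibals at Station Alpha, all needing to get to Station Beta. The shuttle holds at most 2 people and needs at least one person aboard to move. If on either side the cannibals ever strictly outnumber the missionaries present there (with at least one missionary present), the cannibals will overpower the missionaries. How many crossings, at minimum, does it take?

impossible

Following every safe sequence of crossings from the start, the most of the 10 that can be at Station Beta as the shuttle arrives there on crossings 1, 3, 5, 7 is 2, 3, 4, 5 respectively; the best ever achieved is 5 of 10.
From crossing 9 on, no configuration arises that was not already reachable earlier: only 13 distinct safe configurations (who is on which side, and where the shuttle is) can ever be reached, none of them has everyone across, and every continuation just revisits them. They are: 0 missionaries + 0 cannibals across (shuttle back at the start); 0 missionaries + 1 cannibal across (shuttle there); 0 missionaries + 1 cannibal across (shuttle back at the start); 0 missionaries + 2 cannibals across (shuttle there); 0 missionaries + 2 cannibals across (shuttle back at the start); 0 missionaries + 3 cannibals across (shuttle there); 0 missionaries + 3 cannibals across (shuttle back at the start); 0 missionaries + 4 cannibals across (shuttle there); 0 missionaries + 4 cannibals across (shuttle back at the start); 0 missionaries + 5 cannibals across (shuttle there); 1 missionary + 1 cannibal across (shuttle there); 1 missionary + 1 cannibal across (shuttle back at the start); 2 missionaries + 2 cannibals across (shuttle there). So no valid plan exists.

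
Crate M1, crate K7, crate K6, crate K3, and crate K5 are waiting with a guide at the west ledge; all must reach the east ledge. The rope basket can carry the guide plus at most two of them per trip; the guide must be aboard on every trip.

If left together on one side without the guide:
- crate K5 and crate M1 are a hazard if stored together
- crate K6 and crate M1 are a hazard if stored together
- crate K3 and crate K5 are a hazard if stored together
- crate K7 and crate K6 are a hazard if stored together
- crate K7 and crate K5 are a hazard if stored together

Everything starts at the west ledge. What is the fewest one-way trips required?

Counting alone: the guide can take at most 2 across per trip to the east ledge, so moving all 5 needs at least 3 loaded trips out, with a return between consecutive ones — at least 5 crossings.
The safety rule pushes this higher. Following every safe sequence of crossings, the most of the 5 that can be at the east ledge as the rope basket arrives there on crossing 5 is 4 — never all 5.
So no plan with fewer than 7 crossings exists, and this one achieves 7:
1. Guide goes to the east ledge with crate K5 and crate K6.
2. Guide goes back to the west ledge alone.
3. Guide goes to the east ledge with crate M1.
4. Guide goes back to the west ledge with crate K5 and crate K6.
5. Guide goes to the east ledge with crate K3 and crate K7.
6. Guide goes back to the west ledge alone.
7. Guide goes to the east ledge with crate K5 and crate K6.

7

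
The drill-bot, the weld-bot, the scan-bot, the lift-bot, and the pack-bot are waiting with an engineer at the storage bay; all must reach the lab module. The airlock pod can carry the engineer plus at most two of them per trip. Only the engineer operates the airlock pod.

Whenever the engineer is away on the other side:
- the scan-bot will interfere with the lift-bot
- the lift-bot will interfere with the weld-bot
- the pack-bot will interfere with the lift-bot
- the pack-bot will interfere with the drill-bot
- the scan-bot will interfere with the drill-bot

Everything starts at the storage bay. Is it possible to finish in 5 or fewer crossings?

Counting alone: the engineer can take at most 2 across per trip to the lab module, so moving all 5 needs at least 3 loaded trips out, with a return between consecutive ones — at least 5 crossings.
The safety rule pushes this higher. Following every safe sequence of crossings, the most of the 5 that can be at the lab module as the airlock pod arrives there on crossing 5 is 4 — never all 5.
So the move cannot be finished within 5 crossings. (The shortest complete plan takes 7:)
1. Engineer goes to the lab module with the drill-bot and the lift-bot.
2. Engineer goes back to the storage bay alone.
3. Engineer goes to the lab module with the weld-bot.
4. Engineer goes back to the storage bay with the lift-bot.
5. Engineer goes to the lab module with the pack-bot and the scan-bot.
6. Engineer goes back to the storage bay with the drill-bot.
7. Engineer goes to the lab module with the drill-bot and the lift-bot.

No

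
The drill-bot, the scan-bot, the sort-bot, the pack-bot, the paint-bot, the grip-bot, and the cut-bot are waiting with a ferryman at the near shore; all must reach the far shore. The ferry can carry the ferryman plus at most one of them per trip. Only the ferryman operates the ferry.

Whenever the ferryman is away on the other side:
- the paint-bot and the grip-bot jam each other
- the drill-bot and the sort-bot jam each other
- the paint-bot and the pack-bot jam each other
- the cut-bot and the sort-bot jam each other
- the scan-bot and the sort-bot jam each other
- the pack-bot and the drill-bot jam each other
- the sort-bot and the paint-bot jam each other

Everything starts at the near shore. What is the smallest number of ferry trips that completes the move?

impossible

Whatever the first load, the items left behind include a forbidden pair without the ferryman. No opening move is safe, so no plan exists.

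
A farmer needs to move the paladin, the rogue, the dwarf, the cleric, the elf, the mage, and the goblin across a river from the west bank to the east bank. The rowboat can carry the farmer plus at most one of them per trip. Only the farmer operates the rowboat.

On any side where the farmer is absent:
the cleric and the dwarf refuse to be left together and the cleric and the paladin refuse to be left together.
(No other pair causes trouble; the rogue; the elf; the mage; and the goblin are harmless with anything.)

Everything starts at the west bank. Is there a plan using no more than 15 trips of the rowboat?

Yes — this plan uses 15 crossings (≤ 15):
1. Farmer goes to the east bank with the cleric.
2. Farmer goes back to the west bank alone.
3. Farmer goes to the east bank with the paladin.
4. Farmer goes back to the west bank with the cleric.
5. Farmer goes to the east bank with the dwarf.
6. Farmer goes back to the west bank alone.
7. Farmer goes to the east bank with the rogue.
8. Farmer goes back to the west bank alone.
9. Farmer goes to the east bank with the elf.
10. Farmer goes back to the west bank alone.
11. Farmer goes to the east bank with the mage.
12. Farmer goes back to the west bank alone.
13. Farmer goes to the east bank with the goblin.
14. Farmer goes back to the west bank alone.
15. Farmer goes to the east bank with the cleric.

Yes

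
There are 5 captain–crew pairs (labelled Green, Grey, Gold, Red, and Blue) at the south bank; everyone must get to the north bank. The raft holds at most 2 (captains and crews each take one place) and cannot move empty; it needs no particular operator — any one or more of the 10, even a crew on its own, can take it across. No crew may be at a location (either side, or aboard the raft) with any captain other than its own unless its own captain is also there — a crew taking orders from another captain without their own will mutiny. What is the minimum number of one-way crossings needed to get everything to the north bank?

impossible

Following every safe sequence of crossings from the start, the most of the 10 that can be at the north bank as the raft arrives there on crossings 1, 3, 5, 7 is 2, 3, 4, 5 respectively; the best ever achieved is 5 of 10.
From crossing 9 on, no configuration arises that was not already reachable earlier: only 82 distinct safe configurations (who is on which side, and where the raft is) can ever be reached, none of them has everyone across, and every continuation just revisits them. So no valid plan exists.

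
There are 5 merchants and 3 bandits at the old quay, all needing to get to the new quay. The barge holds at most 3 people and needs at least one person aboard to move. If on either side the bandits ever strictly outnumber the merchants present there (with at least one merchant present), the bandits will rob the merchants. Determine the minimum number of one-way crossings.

Counting alone: each trip to the new quay takes at most 3 across and each return brings at least 1 back, so after t trips out (and t−1 returns) at most 3t − (t−1) of the 8 are across; that first reaches 8 at t = 4, so at least 7 crossings are needed.
The plan below uses exactly 7 crossings, so it is optimal:
1. 2 bandits → the new quay.  (the old quay: 5M 1B; the new quay: 0M 2B)
2. 1 bandit ← the old quay.  (the old quay: 5M 2B; the new quay: 0M 1B)
3. 2 merchants and 1 bandit → the new quay.  (the old quay: 3M 1B; the new quay: 2M 2B)
4. 1 bandit ← the old quay.  (the old quay: 3M 2B; the new quay: 2M 1B)
5. 1 merchant and 2 bandits → the new quay.  (the old quay: 2M 0B; the new quay: 3M 3B)
6. 1 bandit ← the old quay.  (the old quay: 2M 1B; the new quay: 3M 2B)
7. 2 merchants and 1 bandit → the new quay.  (the old quay: 0M 0B; the new quay: 5M 3B)

7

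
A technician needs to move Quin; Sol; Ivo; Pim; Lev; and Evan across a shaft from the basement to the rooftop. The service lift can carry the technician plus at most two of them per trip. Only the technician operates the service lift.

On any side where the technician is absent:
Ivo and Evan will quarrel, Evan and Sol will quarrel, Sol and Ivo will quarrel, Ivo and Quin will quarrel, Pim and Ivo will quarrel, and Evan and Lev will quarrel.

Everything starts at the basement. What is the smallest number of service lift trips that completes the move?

9

Counting alone: the technician can take at most 2 across per trip to the rooftop, so moving all 6 needs at least 3 loaded trips out, with a return between consecutive ones — at least 5 crossings.
The safety rule pushes this higher. Following every safe sequence of crossings, the most of the 6 that can be at the rooftop as the service lift arrives there on crossings 5, 7 is 4, 5 respectively — never all 6.
So no plan with fewer than 9 crossings exists, and this one achieves 9:
1. Technician goes to the rooftop with Evan and Ivo.
2. Technician goes back to the basement with Ivo.
3. Technician goes to the rooftop with Ivo and Quin.
4. Technician goes back to the basement with Ivo.
5. Technician goes to the rooftop with Pim and Sol.
6. Technician goes back to the basement with Sol.
7. Technician goes to the rooftop with Lev and Sol.
8. Technician goes back to the basement with Evan.
9. Technician goes to the rooftop with Evan and Ivo.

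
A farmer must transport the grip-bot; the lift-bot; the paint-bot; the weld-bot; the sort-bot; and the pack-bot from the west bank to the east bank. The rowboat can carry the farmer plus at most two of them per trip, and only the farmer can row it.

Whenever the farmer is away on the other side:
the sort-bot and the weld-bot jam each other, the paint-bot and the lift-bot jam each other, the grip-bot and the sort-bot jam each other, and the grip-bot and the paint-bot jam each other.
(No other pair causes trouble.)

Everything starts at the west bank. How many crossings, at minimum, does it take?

Counting alone: the farmer can take at most 2 across per trip to the east bank, so moving all 6 needs at least 3 loaded trips out, with a return between consecutive ones — at least 5 crossings.
The safety rule pushes this higher. Following every safe sequence of crossings, the most of the 6 that can be at the east bank as the rowboat arrives there on crossing 5 is 5 — never all 6.
So no plan with fewer than 7 crossings exists, and this one achieves 7:
1. Farmer goes to the east bank with the paint-bot and the sort-bot.  [the west bank: the grip-bot, the lift-bot, the pack-bot, the weld-bot | the east bank: the paint-bot, the sort-bot]
2. Farmer goes back to the west bank alone.  [the west bank: the grip-bot, the lift-bot, the pack-bot, the weld-bot | the east bank: the paint-bot, the sort-bot]
3. Farmer goes to the east bank with the grip-bot and the lift-bot.  [the west bank: the pack-bot, the weld-bot | the east bank: the grip-bot, the lift-bot, the paint-bot, the sort-bot]
4. Farmer goes back to the west bank with the paint-bot and the sort-bot.  [the west bank: the pack-bot, the paint-bot, the sort-bot, the weld-bot | the east bank: the grip-bot, the lift-bot]
5. Farmer goes to the east bank with the pack-bot and the weld-bot.  [the west bank: the paint-bot, the sort-bot | the east bank: the grip-bot, the lift-bot, the pack-bot, the weld-bot]
6. Farmer goes back to the west bank alone.  [the west bank: the paint-bot, the sort-bot | the east bank: the grip-bot, the lift-bot, the pack-bot, the weld-bot]
7. Farmer goes to the east bank with the paint-bot and the sort-bot.  [the west bank: — | the east bank: the grip-bot, the lift-bot, the pack-bot, the paint-bot, the sort-bot, the weld-bot]

7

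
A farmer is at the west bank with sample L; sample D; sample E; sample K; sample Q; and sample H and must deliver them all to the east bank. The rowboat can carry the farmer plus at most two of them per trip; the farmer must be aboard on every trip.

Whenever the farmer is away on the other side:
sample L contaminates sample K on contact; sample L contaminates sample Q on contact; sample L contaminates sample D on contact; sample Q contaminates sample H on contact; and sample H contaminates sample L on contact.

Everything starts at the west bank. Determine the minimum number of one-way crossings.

Counting alone: the farmer can take at most 2 across per trip to the east bank, so moving all 6 needs at least 3 loaded trips out, with a return between consecutive ones — at least 5 crossings.
The safety rule pushes this higher. Following every safe sequence of crossings, the most of the 6 that can be at the east bank as the rowboat arrives there on crossings 5, 7 is 4, 5 respectively — never all 6.
So no plan with fewer than 9 crossings exists, and this one achieves 9:
1. Farmer goes to the east bank with sample L and sample Q.
2. Farmer goes back to the west bank with sample L.
3. Farmer goes to the east bank with sample D and sample L.
4. Farmer goes back to the west bank with sample L.
5. Farmer goes to the east bank with sample E and sample L.
6. Farmer goes back to the west bank with sample L.
7. Farmer goes to the east bank with sample K and sample L.
8. Farmer goes back to the west bank with sample L.
9. Farmer goes to the east bank with sample H and sample L.

9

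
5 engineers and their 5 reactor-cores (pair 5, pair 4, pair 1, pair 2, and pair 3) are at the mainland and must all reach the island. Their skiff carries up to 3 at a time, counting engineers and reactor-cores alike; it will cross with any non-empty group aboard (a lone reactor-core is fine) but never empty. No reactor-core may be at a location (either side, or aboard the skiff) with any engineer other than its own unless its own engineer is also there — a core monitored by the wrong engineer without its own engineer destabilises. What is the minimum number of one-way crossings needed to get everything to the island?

Counting alone: each trip to the island takes at most 3 across and each return brings at least 1 back, so after t trips out (and t−1 returns) at most 3t − (t−1) of the 10 are across; that first reaches 10 at t = 5, so at least 9 crossings are needed.
The safety rule pushes this higher. Following every safe sequence of crossings, the most of the 10 that can be at the island as the skiff arrives there on crossing 9 is 9 — never all 10.
So no plan with fewer than 11 crossings exists, and this one achieves 11:
1. engineer 5 and reactor-core 5 cross → the island.
2. engineer 5 crosses ← the mainland.
3. reactor-core 1, reactor-core 2, and reactor-core 4 cross → the island.
4. reactor-core 5 crosses ← the mainland.
5. engineer 1, engineer 2, and engineer 4 cross → the island.
6. engineer 4 and reactor-core 4 cross ← the mainland.
7. engineer 3, engineer 4, and engineer 5 cross → the island.
8. reactor-core 1 crosses ← the mainland.
9. reactor-core 4 and reactor-core 5 cross → the island.
10. reactor-core 5 crosses ← the mainland.
11. reactor-core 1, reactor-core 3, and reactor-core 5 cross → the island.

11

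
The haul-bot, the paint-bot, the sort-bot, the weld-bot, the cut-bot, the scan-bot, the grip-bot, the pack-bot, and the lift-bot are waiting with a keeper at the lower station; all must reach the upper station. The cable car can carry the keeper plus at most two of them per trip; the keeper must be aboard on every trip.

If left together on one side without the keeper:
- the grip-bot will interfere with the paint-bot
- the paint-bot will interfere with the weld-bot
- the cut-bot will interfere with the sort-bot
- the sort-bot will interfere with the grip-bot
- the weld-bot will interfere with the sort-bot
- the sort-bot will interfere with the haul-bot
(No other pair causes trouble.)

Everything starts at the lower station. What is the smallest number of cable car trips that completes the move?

11

Counting alone: the keeper can take at most 2 across per trip to the upper station, so moving all 9 needs at least 5 loaded trips out, with a return between consecutive ones — at least 9 crossings.
The safety rule pushes this higher. Following every safe sequence of crossings, the most of the 9 that can be at the upper station as the cable car arrives there on crossing 9 is 8 — never all 9.
So no plan with fewer than 11 crossings exists, and this one achieves 11:
1. Keeper goes to the upper station with the paint-bot and the sort-bot.  [the lower station: the cut-bot, the grip-bot, the haul-bot, the lift-bot, the pack-bot, the scan-bot, the weld-bot | the upper station: the paint-bot, the sort-bot]
2. Keeper goes back to the lower station alone.  [the lower station: the cut-bot, the grip-bot, the haul-bot, the lift-bot, the pack-bot, the scan-bot, the weld-bot | the upper station: the paint-bot, the sort-bot]
3. Keeper goes to the upper station with the scan-bot.  [the lower station: the cut-bot, the grip-bot, the haul-bot, the lift-bot, the pack-bot, the weld-bot | the upper station: the paint-bot, the scan-bot, the sort-bot]
4. Keeper goes back to the lower station alone.  [the lower station: the cut-bot, the grip-bot, the haul-bot, the lift-bot, the pack-bot, the weld-bot | the upper station: the paint-bot, the scan-bot, the sort-bot]
5. Keeper goes to the upper station with the haul-bot and the weld-bot.  [the lower station: the cut-bot, the grip-bot, the lift-bot, the pack-bot | the upper station: the haul-bot, the paint-bot, the scan-bot, the sort-bot, the weld-bot]
6. Keeper goes back to the lower station with the paint-bot and the sort-bot.  [the lower station: the cut-bot, the grip-bot, the lift-bot, the pack-bot, the paint-bot, the sort-bot | the upper station: the haul-bot, the scan-bot, the weld-bot]
7. Keeper goes to the upper station with the cut-bot and the grip-bot.  [the lower station: the lift-bot, the pack-bot, the paint-bot, the sort-bot | the upper station: the cut-bot, the grip-bot, the haul-bot, the scan-bot, the weld-bot]
8. Keeper goes back to the lower station alone.  [the lower station: the lift-bot, the pack-bot, the paint-bot, the sort-bot | the upper station: the cut-bot, the grip-bot, the haul-bot, the scan-bot, the weld-bot]
9. Keeper goes to the upper station with the lift-bot and the pack-bot.  [the lower station: the paint-bot, the sort-bot | the upper station: the cut-bot, the grip-bot, the haul-bot, the lift-bot, the pack-bot, the scan-bot, the weld-bot]
10. Keeper goes back to the lower station alone.  [the lower station: the paint-bot, the sort-bot | the upper station: the cut-bot, the grip-bot, the haul-bot, the lift-bot, the pack-bot, the scan-bot, the weld-bot]
11. Keeper goes to the upper station with the paint-bot and the sort-bot.  [the lower station: — | the upper station: the cut-bot, the grip-bot, the haul-bot, the lift-bot, the pack-bot, the paint-bot, the scan-bot, the sort-bot, the weld-bot]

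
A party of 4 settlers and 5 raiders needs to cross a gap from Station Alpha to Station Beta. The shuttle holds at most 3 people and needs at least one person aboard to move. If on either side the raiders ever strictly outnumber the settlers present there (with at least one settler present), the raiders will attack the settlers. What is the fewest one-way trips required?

The raiders already outnumber the settlers at Station Alpha before anyone moves, so the starting position itself is disallowed.

impossible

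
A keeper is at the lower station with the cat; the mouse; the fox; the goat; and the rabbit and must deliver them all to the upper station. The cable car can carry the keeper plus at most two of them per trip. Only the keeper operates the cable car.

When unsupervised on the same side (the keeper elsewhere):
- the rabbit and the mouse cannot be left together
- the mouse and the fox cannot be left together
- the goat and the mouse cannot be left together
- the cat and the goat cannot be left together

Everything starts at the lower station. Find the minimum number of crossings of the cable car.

Counting alone: the keeper can take at most 2 across per trip to the upper station, so moving all 5 needs at least 3 loaded trips out, with a return between consecutive ones — at least 5 crossings.
The plan below uses exactly 5 crossings, so it is optimal:
1. Keeper goes to the upper station with the cat and the mouse.  [the lower station: the fox, the goat, the rabbit | the upper station: the cat, the mouse]
2. Keeper goes back to the lower station alone.  [the lower station: the fox, the goat, the rabbit | the upper station: the cat, the mouse]
3. Keeper goes to the upper station with the fox and the rabbit.  [the lower station: the goat | the upper station: the cat, the fox, the mouse, the rabbit]
4. Keeper goes back to the lower station with the mouse.  [the lower station: the goat, the mouse | the upper station: the cat, the fox, the rabbit]
5. Keeper goes to the upper station with the goat and the mouse.  [the lower station: — | the upper station: the cat, the fox, the goat, the mouse, the rabbit]

5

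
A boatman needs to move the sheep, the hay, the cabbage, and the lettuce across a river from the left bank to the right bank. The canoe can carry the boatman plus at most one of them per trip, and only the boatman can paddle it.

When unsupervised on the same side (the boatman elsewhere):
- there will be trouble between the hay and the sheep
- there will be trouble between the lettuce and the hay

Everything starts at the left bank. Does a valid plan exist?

1. Boatman goes to the right bank with the hay.
2. Boatman goes back to the left bank alone.
3. Boatman goes to the right bank with the sheep.
4. Boatman goes back to the left bank with the hay.
5. Boatman goes to the right bank with the lettuce.
6. Boatman goes back to the left bank alone.
7. Boatman goes to the right bank with the cabbage.
8. Boatman goes back to the left bank alone.
9. Boatman goes to the right bank with the hay.

Yes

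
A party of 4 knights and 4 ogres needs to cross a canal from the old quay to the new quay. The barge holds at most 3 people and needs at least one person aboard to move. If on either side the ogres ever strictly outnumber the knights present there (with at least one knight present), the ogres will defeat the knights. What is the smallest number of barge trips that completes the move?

Counting alone: each trip to the new quay takes at most 3 across and each return brings at least 1 back, so after t trips out (and t−1 returns) at most 3t − (t−1) of the 8 are across; that first reaches 8 at t = 4, so at least 7 crossings are needed.
The safety rule pushes this higher. Following every safe sequence of crossings, the most of the 8 that can be at the new quay as the barge arrives there on crossing 7 is 7 — never all 8.
So no plan with fewer than 9 crossings exists, and this one achieves 9:
1. 2 ogres → the new quay.  (the old quay: 4K 2O; the new quay: 0K 2O)
2. 1 ogre ← the old quay.  (the old quay: 4K 3O; the new quay: 0K 1O)
3. 3 ogres → the new quay.  (the old quay: 4K 0O; the new quay: 0K 4O)
4. 1 ogre ← the old quay.  (the old quay: 4K 1O; the new quay: 0K 3O)
5. 3 knights → the new quay.  (the old quay: 1K 1O; the new quay: 3K 3O)
6. 1 knight and 1 ogre ← the old quay.  (the old quay: 2K 2O; the new quay: 2K 2O)
7. 2 knights → the new quay.  (the old quay: 0K 2O; the new quay: 4K 2O)
8. 1 ogre ← the old quay.  (the old quay: 0K 3O; the new quay: 4K 1O)
9. 3 ogres → the new quay.  (the old quay: 0K 0O; the new quay: 4K 4O)

9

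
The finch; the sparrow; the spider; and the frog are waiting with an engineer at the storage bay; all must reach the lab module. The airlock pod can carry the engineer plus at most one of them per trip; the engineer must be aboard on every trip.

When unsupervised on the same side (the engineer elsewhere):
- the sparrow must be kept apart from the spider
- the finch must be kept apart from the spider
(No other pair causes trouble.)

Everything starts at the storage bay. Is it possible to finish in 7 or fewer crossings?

Counting alone: the engineer can take at most 1 across per trip to the lab module, so moving all 4 needs at least 4 loaded trips out, with a return between consecutive ones — at least 7 crossings.
The safety rule pushes this higher. Following every safe sequence of crossings, the most of the 4 that can be at the lab module as the airlock pod arrives there on crossing 7 is 3 — never all 4.
So the move cannot be finished within 7 crossings. (The shortest complete plan takes 9:)
1. Engineer goes to the lab module with the spider.  [the storage bay: the finch, the frog, the sparrow | the lab module: the spider]
2. Engineer goes back to the storage bay alone.  [the storage bay: the finch, the frog, the sparrow | the lab module: the spider]
3. Engineer goes to the lab module with the finch.  [the storage bay: the frog, the sparrow | the lab module: the finch, the spider]
4. Engineer goes back to the storage bay with the spider.  [the storage bay: the frog, the sparrow, the spider | the lab module: the finch]
5. Engineer goes to the lab module with the sparrow.  [the storage bay: the frog, the spider | the lab module: the finch, the sparrow]
6. Engineer goes back to the storage bay alone.  [the storage bay: the frog, the spider | the lab module: the finch, the sparrow]
7. Engineer goes to the lab module with the frog.  [the storage bay: the spider | the lab module: the finch, the frog, the sparrow]
8. Engineer goes back to the storage bay alone.  [the storage bay: the spider | the lab module: the finch, the frog, the sparrow]
9. Engineer goes to the lab module with the spider.  [the storage bay: — | the lab module: the finch, the frog, the sparrow, the spider]

No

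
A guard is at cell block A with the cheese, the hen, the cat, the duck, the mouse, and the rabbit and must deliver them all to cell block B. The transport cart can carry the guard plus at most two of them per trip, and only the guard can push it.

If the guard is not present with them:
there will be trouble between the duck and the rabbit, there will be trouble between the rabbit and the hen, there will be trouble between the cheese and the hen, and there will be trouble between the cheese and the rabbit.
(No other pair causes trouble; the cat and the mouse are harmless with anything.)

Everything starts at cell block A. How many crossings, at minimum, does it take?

Counting alone: the guard can take at most 2 across per trip to cell block B, so moving all 6 needs at least 3 loaded trips out, with a return between consecutive ones — at least 5 crossings.
The safety rule pushes this higher. Following every safe sequence of crossings, the most of the 6 that can be at cell block B as the transport cart arrives there on crossings 5, 7 is 4, 5 respectively — never all 6.
So no plan with fewer than 9 crossings exists, and this one achieves 9:
1. Guard goes to cell block B with the cheese and the rabbit.
2. Guard goes back to cell block A with the cheese.
3. Guard goes to cell block B with the cat and the cheese.
4. Guard goes back to cell block A with the cheese.
5. Guard goes to cell block B with the cheese and the duck.
6. Guard goes back to cell block A with the rabbit.
7. Guard goes to cell block B with the hen and the mouse.
8. Guard goes back to cell block A with the cheese.
9. Guard goes to cell block B with the cheese and the rabbit.

9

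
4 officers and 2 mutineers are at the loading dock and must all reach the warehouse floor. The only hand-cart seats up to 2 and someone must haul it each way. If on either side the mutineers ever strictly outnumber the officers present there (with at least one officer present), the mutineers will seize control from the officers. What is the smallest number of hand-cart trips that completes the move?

Counting alone: each trip to the warehouse floor takes at most 2 across and each return brings at least 1 back, so after t trips out (and t−1 returns) at most 2t − (t−1) of the 6 are across; that first reaches 6 at t = 5, so at least 9 crossings are needed.
The plan below uses exactly 9 crossings, so it is optimal:
1. 2 mutineers → the warehouse floor.  (the loading dock: 4O 0M; the warehouse floor: 0O 2M)
2. 1 mutineer ← the loading dock.  (the loading dock: 4O 1M; the warehouse floor: 0O 1M)
3. 2 officers → the warehouse floor.  (the loading dock: 2O 1M; the warehouse floor: 2O 1M)
4. 1 mutineer ← the loading dock.  (the loading dock: 2O 2M; the warehouse floor: 2O 0M)
5. 2 mutineers → the warehouse floor.  (the loading dock: 2O 0M; the warehouse floor: 2O 2M)
6. 1 mutineer ← the loading dock.  (the loading dock: 2O 1M; the warehouse floor: 2O 1M)
7. 1 officer and 1 mutineer → the warehouse floor.  (the loading dock: 1O 0M; the warehouse floor: 3O 2M)
8. 1 mutineer ← the loading dock.  (the loading dock: 1O 1M; the warehouse floor: 3O 1M)
9. 1 officer and 1 mutineer → the warehouse floor.  (the loading dock: 0O 0M; the warehouse floor: 4O 2M)

9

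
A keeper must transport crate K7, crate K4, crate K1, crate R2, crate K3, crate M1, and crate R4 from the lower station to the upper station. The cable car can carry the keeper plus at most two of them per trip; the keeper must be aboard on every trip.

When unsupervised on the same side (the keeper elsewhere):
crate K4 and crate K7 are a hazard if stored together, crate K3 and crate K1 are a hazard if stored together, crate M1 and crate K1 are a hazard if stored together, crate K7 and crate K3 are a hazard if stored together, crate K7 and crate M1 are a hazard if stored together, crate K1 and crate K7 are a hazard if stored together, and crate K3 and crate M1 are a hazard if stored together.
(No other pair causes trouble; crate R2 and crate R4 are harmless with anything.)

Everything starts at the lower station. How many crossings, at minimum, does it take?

Whatever the first load, the items left behind include a forbidden pair without the keeper. No opening move is safe, so no plan exists.

impossible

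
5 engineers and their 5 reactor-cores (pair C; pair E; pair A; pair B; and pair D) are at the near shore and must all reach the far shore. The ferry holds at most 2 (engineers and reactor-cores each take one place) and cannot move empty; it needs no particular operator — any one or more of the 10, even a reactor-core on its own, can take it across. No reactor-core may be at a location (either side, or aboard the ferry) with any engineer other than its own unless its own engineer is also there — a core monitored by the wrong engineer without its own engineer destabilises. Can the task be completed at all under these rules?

Following every safe sequence of crossings from the start, the most of the 10 that can be at the far shore as the ferry arrives there on crossings 1, 3, 5, 7 is 2, 3, 4, 5 respectively; the best ever achieved is 5 of 10.
From crossing 9 on, no configuration arises that was not already reachable earlier: only 82 distinct safe configurations (who is on which side, and where the ferry is) can ever be reached, none of them has everyone across, and every continuation just revisits them. So no valid plan exists.

No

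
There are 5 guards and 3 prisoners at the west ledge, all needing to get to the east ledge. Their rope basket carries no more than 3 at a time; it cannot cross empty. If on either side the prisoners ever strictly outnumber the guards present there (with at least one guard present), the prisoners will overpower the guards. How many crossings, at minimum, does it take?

7

Counting alone: each trip to the east ledge takes at most 3 across and each return brings at least 1 back, so after t trips out (and t−1 returns) at most 3t − (t−1) of the 8 are across; that first reaches 8 at t = 4, so at least 7 crossings are needed.
The plan below uses exactly 7 crossings, so it is optimal:
1. 2 prisoners → the east ledge.  (the west ledge: 5G 1P; the east ledge: 0G 2P)
2. 1 prisoner ← the west ledge.  (the west ledge: 5G 2P; the east ledge: 0G 1P)
3. 2 guards and 1 prisoner → the east ledge.  (the west ledge: 3G 1P; the east ledge: 2G 2P)
4. 1 prisoner ← the west ledge.  (the west ledge: 3G 2P; the east ledge: 2G 1P)
5. 1 guard and 2 prisoners → the east ledge.  (the west ledge: 2G 0P; the east ledge: 3G 3P)
6. 1 prisoner ← the west ledge.  (the west ledge: 2G 1P; the east ledge: 3G 2P)
7. 2 guards and 1 prisoner → the east ledge.  (the west ledge: 0G 0P; the east ledge: 5G 3P)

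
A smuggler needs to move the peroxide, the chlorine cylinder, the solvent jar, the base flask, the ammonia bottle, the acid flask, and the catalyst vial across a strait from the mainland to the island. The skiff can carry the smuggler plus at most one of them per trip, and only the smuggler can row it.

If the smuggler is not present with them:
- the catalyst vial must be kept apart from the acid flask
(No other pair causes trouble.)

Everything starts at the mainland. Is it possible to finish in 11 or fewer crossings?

No

Counting alone: the smuggler can take at most 1 across per trip to the island, so moving all 7 needs at least 7 loaded trips out, with a return between consecutive ones — at least 13 crossings.
Since 11 < 13, 11 crossings cannot be enough. (The shortest complete plan in fact takes 13:)
1. Smuggler goes to the island with the acid flask.  [the mainland: the ammonia bottle, the base flask, the catalyst vial, the chlorine cylinder, the peroxide, the solvent jar | the island: the acid flask]
2. Smuggler goes back to the mainland alone.  [the mainland: the ammonia bottle, the base flask, the catalyst vial, the chlorine cylinder, the peroxide, the solvent jar | the island: the acid flask]
3. Smuggler goes to the island with the peroxide.  [the mainland: the ammonia bottle, the base flask, the catalyst vial, the chlorine cylinder, the solvent jar | the island: the acid flask, the peroxide]
4. Smuggler goes back to the mainland alone.  [the mainland: the ammonia bottle, the base flask, the catalyst vial, the chlorine cylinder, the solvent jar | the island: the acid flask, the peroxide]
5. Smuggler goes to the island with the chlorine cylinder.  [the mainland: the ammonia bottle, the base flask, the catalyst vial, the solvent jar | the island: the acid flask, the chlorine cylinder, the peroxide]
6. Smuggler goes back to the mainland alone.  [the mainland: the ammonia bottle, the base flask, the catalyst vial, the solvent jar | the island: the acid flask, the chlorine cylinder, the peroxide]
7. Smuggler goes to the island with the solvent jar.  [the mainland: the ammonia bottle, the base flask, the catalyst vial | the island: the acid flask, the chlorine cylinder, the peroxide, the solvent jar]
8. Smuggler goes back to the mainland alone.  [the mainland: the ammonia bottle, the base flask, the catalyst vial | the island: the acid flask, the chlorine cylinder, the peroxide, the solvent jar]
9. Smuggler goes to the island with the base flask.  [the mainland: the ammonia bottle, the catalyst vial | the island: the acid flask, the base flask, the chlorine cylinder, the peroxide, the solvent jar]
10. Smuggler goes back to the mainland alone.  [the mainland: the ammonia bottle, the catalyst vial | the island: the acid flask, the base flask, the chlorine cylinder, the peroxide, the solvent jar]
11. Smuggler goes to the island with the ammonia bottle.  [the mainland: the catalyst vial | the island: the acid flask, the ammonia bottle, the base flask, the chlorine cylinder, the peroxide, the solvent jar]
12. Smuggler goes back to the mainland alone.  [the mainland: the catalyst vial | the island: the acid flask, the ammonia bottle, the base flask, the chlorine cylinder, the peroxide, the solvent jar]
13. Smuggler goes to the island with the catalyst vial.  [the mainland: — | the island: the acid flask, the ammonia bottle, the base flask, the catalyst vial, the chlorine cylinder, the peroxide, the solvent jar]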